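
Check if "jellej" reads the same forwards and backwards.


Word: "jellej"
Reversed: "jellej"
Forward == Backward? jellej == jellej
Palindrome = Yes


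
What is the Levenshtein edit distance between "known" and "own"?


Word 1: "known" (length 5)
Word 2: "own" (length 3)
One optimal edit sequence (insert/delete/substitute each cost 1):
  1. delete 'k'  (+1)
  2. delete 'n'  (+1)
  3. keep 'o'
  4. keep 'w'
  5. keep 'n'
Total edit operations: 2
Edit distance = 2


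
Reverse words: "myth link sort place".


Original: "myth link sort place"
Words (1..n): myth | link | sort | place
Reversed (n..1): place | sort | link | myth
Result = "place sort link myth"


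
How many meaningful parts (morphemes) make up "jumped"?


Word: "jumped"
Morphemes: jump / -ed
Each morpheme carries meaning
= 2 morphemes


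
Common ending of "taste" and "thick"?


Word 1: "taste"
Word 2: "thick"
Comparing from end:
  Pos -1: 'e' != 'k' (stop)
LCS = "" (length 0)


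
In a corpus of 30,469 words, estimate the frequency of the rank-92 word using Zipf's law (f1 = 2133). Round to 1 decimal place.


Zipf's law: f(r) = f(1) / r
f(1) = 2133
f(92) = 2133 / 92
= 23.2 occurrences


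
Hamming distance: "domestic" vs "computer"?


Comparing character by character (same length = 8):
  Pos 0: 'd' vs 'c' !=
  Pos 1: 'o' vs 'o' =
  Pos 2: 'm' vs 'm' =
  Pos 3: 'e' vs 'p' !=
  Pos 4: 's' vs 'u' !=
  Pos 5: 't' vs 't' =
  Pos 6: 'i' vs 'e' !=
  Pos 7: 'c' vs 'r' !=
Hamming distance = 5


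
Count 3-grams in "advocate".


Word: "advocate" (length 8)
Number of 3-grams = length - 3 + 1 = 8 - 3 + 1
= 6


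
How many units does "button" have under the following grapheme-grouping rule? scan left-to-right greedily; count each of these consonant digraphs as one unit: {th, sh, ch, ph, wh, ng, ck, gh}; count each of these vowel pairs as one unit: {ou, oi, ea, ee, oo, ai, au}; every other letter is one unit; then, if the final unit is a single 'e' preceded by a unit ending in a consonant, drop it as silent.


Word: "button" (6 letters)
Left-to-right scan:
  1. 'b' (letter)
  2. 'u' (letter)
  3. 't' (letter)
  4. 't' (letter)
  5. 'o' (letter)
  6. 'n' (letter)
Units from scan: 6
Sound units = 6 units


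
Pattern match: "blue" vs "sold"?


Pattern of "blue": [0, 1, 2, 3]
Pattern of "sold": [0, 1, 2, 3]
Patterns match
Same pattern = Yes


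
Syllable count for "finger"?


Word: "finger"
Syllable breakdown: fin / ger
Counting: 2 parts
= 2 syllables


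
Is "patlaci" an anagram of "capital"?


Word 1: "capital" → sorted: aacilpt
Word 2: "patlaci" → sorted: aacilpt
Same letters? aacilpt == aacilpt
Anagram = Yes


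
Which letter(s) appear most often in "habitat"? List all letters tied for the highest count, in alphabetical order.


Word: "habitat"
Letter counts:
  'a': 2
  'b': 1
  'h': 1
  'i': 1
  't': 2
Maximum count = 2
Most frequent = 'a', 't' (2 times each)


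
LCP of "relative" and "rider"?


Word 1: "relative"
Word 2: "rider"
Comparing from start:
  Pos 0: 'r' == 'r'
  Pos 1: 'e' != 'i' (stop)
LCP = "r" (length 1)


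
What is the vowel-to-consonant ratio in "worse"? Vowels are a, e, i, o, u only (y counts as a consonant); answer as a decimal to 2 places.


Word: "worse"
Vowels (a,e,i,o,u): 2
Consonants: 3
Ratio = 2/3
= 0.67


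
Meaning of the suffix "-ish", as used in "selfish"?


Suffix: -ish
Example: selfish = self + -ish
Meaning = somewhat / having the qualities of


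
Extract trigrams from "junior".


Word: "junior" (length 6)
Number of trigrams = 6 - 3 + 1 = 4
  Position 0: "jun"
  Position 1: "uni"
  Position 2: "nio"
  Position 3: "ior"
Trigrams = "jun", "uni", "nio", "ior"


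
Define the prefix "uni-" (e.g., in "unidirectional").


Prefix: uni-
Example: unidirectional = uni- + directional
Meaning = one


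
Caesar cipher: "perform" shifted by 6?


Word: "perform"
Shift: 6
Each letter → (letter + shift) mod 26:
  'p' (15) + 6 = 21 → 'v'
  'e' (4) + 6 = 10 → 'k'
  'r' (17) + 6 = 23 → 'x'
  'f' (5) + 6 = 11 → 'l'
  'o' (14) + 6 = 20 → 'u'
  'r' (17) + 6 = 23 → 'x'
  'm' (12) + 6 = 18 → 's'
Result = "vkxluxs"


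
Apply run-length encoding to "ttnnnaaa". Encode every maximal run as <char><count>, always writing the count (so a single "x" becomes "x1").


String: "ttnnnaaa"
Scanning for consecutive runs:
  't' x 2
  'n' x 3
  'a' x 3
RLE = "t2n3a3"


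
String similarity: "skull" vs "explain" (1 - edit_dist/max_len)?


Word 1: "skull" (length 5)
Word 2: "explain" (length 7)
One optimal edit sequence:
  1. substitute 's' -> 'e'  (+1)
  2. substitute 'k' -> 'x'  (+1)
  3. substitute 'u' -> 'p'  (+1)
  4. keep 'l'
  5. insert 'a'  (+1)
  6. insert 'i'  (+1)
  7. substitute 'l' -> 'n'  (+1)
Edit distance = 6
Max length = max(5, 7) = 7
Similarity = 1 - 6/7
= 0.1429


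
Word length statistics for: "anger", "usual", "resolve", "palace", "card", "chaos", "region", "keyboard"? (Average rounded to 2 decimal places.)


Lengths: "anger"=5, "usual"=5, "resolve"=7, "palace"=6, "card"=4, "chaos"=5, "region"=6, "keyboard"=8
Sum = 46, Count = 8
Average = 46/8 = 5.75
= avg=5.75, min=4, max=8


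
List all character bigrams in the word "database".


Word: "database" (length 8)
Number of bigrams = 8 - 2 + 1 = 7
  Position 0: "da"
  Position 1: "at"
  Position 2: "ta"
  Position 3: "ab"
  Position 4: "ba"
  Position 5: "as"
  Position 6: "se"
Bigrams = "da", "at", "ta", "ab", "ba", "as", "se"


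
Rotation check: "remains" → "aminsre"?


Word: "remains", Candidate: "aminsre"
Method: check if candidate is substring of word+word
"remainsremains" contains "aminsre"? No
Is rotation = No


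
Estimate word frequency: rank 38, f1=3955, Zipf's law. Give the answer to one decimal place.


Zipf's law: f(r) = f(1) / r
f(1) = 3955
f(38) = 3955 / 38
= 104.1 occurrences


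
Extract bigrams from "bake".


Word: "bake" (length 4)
Number of bigrams = 4 - 2 + 1 = 3
  Position 0: "ba"
  Position 1: "ak"
  Position 2: "ke"
Bigrams = "ba", "ak", "ke"


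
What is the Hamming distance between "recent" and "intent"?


Comparing character by character (same length = 6):
  Pos 0: 'r' vs 'i' !=
  Pos 1: 'e' vs 'n' !=
  Pos 2: 'c' vs 't' !=
  Pos 3: 'e' vs 'e' =
  Pos 4: 'n' vs 'n' =
  Pos 5: 't' vs 't' =
Hamming distance = 3


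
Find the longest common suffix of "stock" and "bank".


Word 1: "stock"
Word 2: "bank"
Comparing from end:
  Pos -1: 'k' == 'k'
  Pos -2: 'c' != 'n' (stop)
LCS = "k" (length 1)


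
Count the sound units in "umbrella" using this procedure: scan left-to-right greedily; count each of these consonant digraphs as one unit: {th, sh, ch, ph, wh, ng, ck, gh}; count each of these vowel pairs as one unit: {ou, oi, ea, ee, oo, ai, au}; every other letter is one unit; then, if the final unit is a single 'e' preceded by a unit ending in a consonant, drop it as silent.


Word: "umbrella" (8 letters)
Left-to-right scan:
  [1] 'u' (letter)
  [2] 'm' (letter)
  [3] 'b' (letter)
  [4] 'r' (letter)
  [5] 'e' (letter)
  [6] 'l' (letter)
  [7] 'l' (letter)
  [8] 'a' (letter)
Units from scan: 8
Sound units = 8 units


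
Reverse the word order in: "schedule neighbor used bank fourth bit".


Original: "schedule neighbor used bank fourth bit"
Words (1..n): schedule | neighbor | used | bank | fourth | bit
Reversed (n..1): bit | fourth | bank | used | neighbor | schedule
Result = "bit fourth bank used neighbor schedule"


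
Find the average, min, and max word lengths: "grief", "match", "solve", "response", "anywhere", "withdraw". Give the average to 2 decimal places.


Lengths: "grief"=5, "match"=5, "solve"=5, "response"=8, "anywhere"=8, "withdraw"=8
Sum = 39, Count = 6
Average = 39/6 = 6.50
= avg=6.50, min=5, max=8


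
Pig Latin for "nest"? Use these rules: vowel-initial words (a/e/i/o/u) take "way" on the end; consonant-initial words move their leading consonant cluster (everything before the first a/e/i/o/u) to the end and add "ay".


Word: "nest"
Starts with consonant(s) → move to end, add 'ay'
Consonant cluster: "n"
Pig Latin = "estnay"


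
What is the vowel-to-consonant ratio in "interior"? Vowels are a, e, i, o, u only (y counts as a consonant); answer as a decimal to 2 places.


Word: "interior"
Vowels (a,e,i,o,u): 4
Consonants: 4
Ratio = 4/4
= 1.00


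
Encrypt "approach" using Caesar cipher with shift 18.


Word: "approach"
Shift: 18
Each letter → (letter + shift) mod 26:
  'a' (0) + 18 = 18 → 's'
  'p' (15) + 18 = 7 → 'h'
  'p' (15) + 18 = 7 → 'h'
  'r' (17) + 18 = 9 → 'j'
  'o' (14) + 18 = 6 → 'g'
  'a' (0) + 18 = 18 → 's'
  'c' (2) + 18 = 20 → 'u'
  'h' (7) + 18 = 25 → 'z'
Result = "shhjgsuz"


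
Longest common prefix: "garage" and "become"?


Word 1: "garage"
Word 2: "become"
Comparing from start:
  Pos 0: 'g' != 'b' (stop)
LCP = "" (length 0)


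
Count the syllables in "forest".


Word: "forest"
Syllable breakdown: for-est
Counting: 2 parts
= 2 syllables


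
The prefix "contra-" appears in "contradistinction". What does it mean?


Prefix: contra-
Example: contradistinction (contra- + distinction)
Meaning = against


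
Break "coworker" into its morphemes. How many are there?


Word: "coworker"
Morphemes: co- + work + -er
Each morpheme carries meaning
= 3 morphemes


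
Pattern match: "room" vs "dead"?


Pattern of "room": [0, 1, 1, 2]
Pattern of "dead": [0, 1, 2, 0]
Patterns do not match
Same pattern = No


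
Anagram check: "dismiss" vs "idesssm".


Word 1: "dismiss" → sorted: diimsss
Word 2: "idesssm" → sorted: deimsss
Same letters? diimsss != deimsss
Anagram = No


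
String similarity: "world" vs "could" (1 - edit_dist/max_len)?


Word 1: "world" (length 5)
Word 2: "could" (length 5)
One optimal edit sequence:
  1. substitute 'w' -> 'c'  (+1)
  2. keep 'o'
  3. substitute 'r' -> 'u'  (+1)
  4. keep 'l'
  5. keep 'd'
Edit distance = 2
Max length = max(5, 5) = 5
Similarity = 1 - 2/5
= 0.6000


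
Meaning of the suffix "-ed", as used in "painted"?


Suffix: -ed
As in: painted -> paint + -ed
Meaning = past tense


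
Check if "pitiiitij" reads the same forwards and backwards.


Word: "pitiiitij"
Reversed: "jitiiitip"
Forward == Backward? pitiiitij != jitiiitip
Palindrome = No


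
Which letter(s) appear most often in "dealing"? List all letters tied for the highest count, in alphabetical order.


Word: "dealing"
Letter counts:
  'a': 1
  'd': 1
  'e': 1
  'g': 1
  'i': 1
  'l': 1
  'n': 1
Maximum count = 1
Most frequent = 'a', 'd', 'e', 'g', 'i', 'l', 'n' (1 time each)


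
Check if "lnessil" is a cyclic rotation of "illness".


Word: "illness", Candidate: "lnessil"
Method: check if candidate is substring of word+word
"illnessillness" contains "lnessil"? Yes
Is rotation = Yes


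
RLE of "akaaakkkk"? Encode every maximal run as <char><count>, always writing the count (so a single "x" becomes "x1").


String: "akaaakkkk"
Scanning for consecutive runs:
  'a' x 1
  'k' x 1
  'a' x 3
  'k' x 4
RLE = "a1k1a3k4"


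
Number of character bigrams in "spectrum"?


Word: "spectrum" (length 8)
Number of 2-grams = length - 2 + 1 = 8 - 2 + 1
= 7


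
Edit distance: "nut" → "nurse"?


Word 1: "nut" (length 3)
Word 2: "nurse" (length 5)
One optimal edit sequence (insert/delete/substitute each cost 1):
  1. keep 'n'
  2. keep 'u'
  3. insert 'r'  (+1)
  4. insert 's'  (+1)
  5. substitute 't' -> 'e'  (+1)
Total edit operations: 3
Edit distance = 3


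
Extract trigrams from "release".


Word: "release" (length 7)
Number of trigrams = 7 - 3 + 1 = 5
  Position 0: "rel"
  Position 1: "ele"
  Position 2: "lea"
  Position 3: "eas"
  Position 4: "ase"
Trigrams = "rel", "ele", "lea", "eas", "ase"


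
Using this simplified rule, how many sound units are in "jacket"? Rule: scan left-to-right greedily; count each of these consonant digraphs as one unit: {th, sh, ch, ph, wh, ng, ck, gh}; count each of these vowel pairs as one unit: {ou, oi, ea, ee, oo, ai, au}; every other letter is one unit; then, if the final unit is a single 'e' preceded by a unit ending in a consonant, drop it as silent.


Word: "jacket" (6 letters)
Left-to-right scan:
  (1) 'j' (letter)
  (2) 'a' (letter)
  (3) 'ck' (digraph)
  (4) 'e' (letter)
  (5) 't' (letter)
Units from scan: 5
Sound units = 5 units


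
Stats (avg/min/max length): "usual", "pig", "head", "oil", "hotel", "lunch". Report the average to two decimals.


Lengths: "usual"=5, "pig"=3, "head"=4, "oil"=3, "hotel"=5, "lunch"=5
Sum = 25, Count = 6
Average = 25/6 = 4.17
= avg=4.17, min=3, max=5


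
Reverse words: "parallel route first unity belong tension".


Original: "parallel route first unity belong tension"
Words (1..n): parallel | route | first | unity | belong | tension
Reversed (n..1): tension | belong | unity | first | route | parallel
Result = "tension belong unity first route parallel"


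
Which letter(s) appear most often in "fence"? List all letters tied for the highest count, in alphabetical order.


Word: "fence"
Letter counts:
  'c': 1
  'e': 2
  'f': 1
  'n': 1
Maximum count = 2
Most frequent = 'e' (2 times each)


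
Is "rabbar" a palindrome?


Word: "rabbar"
Reversed: "rabbar"
Forward == Backward? rabbar == rabbar
Palindrome = Yes


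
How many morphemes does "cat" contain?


Word: "cat"
Morphemes: cat
Each morpheme carries meaning
= 1 morpheme


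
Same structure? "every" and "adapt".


Pattern of "every": [0, 1, 0, 2, 3]
Pattern of "adapt": [0, 1, 0, 2, 3]
Patterns match
Same pattern = Yes


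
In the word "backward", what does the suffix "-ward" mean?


Suffix: -ward
Example: backward (back + -ward)
Meaning = in the direction of


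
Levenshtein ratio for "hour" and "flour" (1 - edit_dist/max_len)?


Word 1: "hour" (length 4)
Word 2: "flour" (length 5)
One optimal edit sequence:
  1. insert 'f'  (+1)
  2. substitute 'h' -> 'l'  (+1)
  3. keep 'o'
  4. keep 'u'
  5. keep 'r'
Edit distance = 2
Max length = max(4, 5) = 5
Similarity = 1 - 2/5
= 0.6000


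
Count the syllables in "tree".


Word: "tree"
Syllable breakdown: tree
Counting: 1 part
= 1 syllable


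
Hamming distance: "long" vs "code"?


Comparing character by character (same length = 4):
  Pos 0: 'l' vs 'c' !=
  Pos 1: 'o' vs 'o' =
  Pos 2: 'n' vs 'd' !=
  Pos 3: 'g' vs 'e' !=
Hamming distance = 3


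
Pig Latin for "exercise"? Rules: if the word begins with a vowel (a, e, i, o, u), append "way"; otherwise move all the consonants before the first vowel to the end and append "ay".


Word: "exercise"
Starts with vowel → add 'way'
Pig Latin = "exerciseway"


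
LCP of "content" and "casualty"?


Word 1: "content"
Word 2: "casualty"
Comparing from start:
  Pos 0: 'c' == 'c'
  Pos 1: 'o' != 'a' (stop)
LCP = "c" (length 1)


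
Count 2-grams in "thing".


Word: "thing" (length 5)
Number of 2-grams = length - 2 + 1 = 5 - 2 + 1
= 4


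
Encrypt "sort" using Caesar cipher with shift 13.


Word: "sort"
Shift: 13
Each letter → (letter + shift) mod 26:
  's' (18) + 13 = 5 → 'f'
  'o' (14) + 13 = 1 → 'b'
  'r' (17) + 13 = 4 → 'e'
  't' (19) + 13 = 6 → 'g'
Result = "fbeg"


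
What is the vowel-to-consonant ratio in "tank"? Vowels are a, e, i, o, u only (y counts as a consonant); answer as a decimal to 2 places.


Word: "tank"
Vowels (a,e,i,o,u): 1
Consonants: 3
Ratio = 1/3
= 0.33


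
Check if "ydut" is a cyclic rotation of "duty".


Word: "duty", Candidate: "ydut"
Method: check if candidate is substring of word+word
"dutyduty" contains "ydut"? Yes
Is rotation = Yes


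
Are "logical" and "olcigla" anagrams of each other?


Word 1: "logical" → sorted: acgillo
Word 2: "olcigla" → sorted: acgillo
Same letters? acgillo == acgillo
Anagram = Yes


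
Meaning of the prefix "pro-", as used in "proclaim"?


Prefix: pro-
Example: proclaim (pro- + claim)
Meaning = forward / in favor of


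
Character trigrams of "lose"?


Word: "lose" (length 4)
Number of trigrams = 4 - 3 + 1 = 2
  Position 0: "los"
  Position 1: "ose"
Trigrams = "los", "ose"


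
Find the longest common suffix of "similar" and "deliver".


Word 1: "similar"
Word 2: "deliver"
Comparing from end:
  Pos -1: 'r' == 'r'
  Pos -2: 'a' != 'e' (stop)
LCS = "r" (length 1)


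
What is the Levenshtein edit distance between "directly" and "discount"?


Word 1: "directly" (length 8)
Word 2: "discount" (length 8)
One optimal edit sequence (insert/delete/substitute each cost 1):
  1. keep 'd'
  2. keep 'i'
  3. substitute 'r' -> 's'  (+1)
  4. substitute 'e' -> 'c'  (+1)
  5. substitute 'c' -> 'o'  (+1)
  6. substitute 't' -> 'u'  (+1)
  7. substitute 'l' -> 'n'  (+1)
  8. substitute 'y' -> 't'  (+1)
Total edit operations: 6
Edit distance = 6


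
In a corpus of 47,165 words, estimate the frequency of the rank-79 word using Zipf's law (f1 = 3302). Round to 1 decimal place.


Zipf's law: f(r) = f(1) / r
f(1) = 3302
f(79) = 3302 / 79
= 41.8 occurrences


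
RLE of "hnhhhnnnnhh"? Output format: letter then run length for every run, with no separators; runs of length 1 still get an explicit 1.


String: "hnhhhnnnnhh"
Scanning for consecutive runs:
  'h' x 1
  'n' x 1
  'h' x 3
  'n' x 4
  'h' x 2
RLE = "h1n1h3n4h2"


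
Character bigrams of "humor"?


Word: "humor" (length 5)
Number of bigrams = 5 - 2 + 1 = 4
  Position 0: "hu"
  Position 1: "um"
  Position 2: "mo"
  Position 3: "or"
Bigrams = "hu", "um", "mo", "or"


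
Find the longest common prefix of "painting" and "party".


Word 1: "painting"
Word 2: "party"
Comparing from start:
  Pos 0: 'p' == 'p'
  Pos 1: 'a' == 'a'
  Pos 2: 'i' != 'r' (stop)
LCP = "pa" (length 2)


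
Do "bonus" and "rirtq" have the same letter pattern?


Pattern of "bonus": [0, 1, 2, 3, 4]
Pattern of "rirtq": [0, 1, 0, 2, 3]
Patterns do not match
Same pattern = No


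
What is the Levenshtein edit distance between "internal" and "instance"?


Word 1: "internal" (length 8)
Word 2: "instance" (length 8)
One optimal edit sequence (insert/delete/substitute each cost 1):
  1. keep 'i'
  2. keep 'n'
  3. substitute 't' -> 's'  (+1)
  4. substitute 'e' -> 't'  (+1)
  5. substitute 'r' -> 'a'  (+1)
  6. keep 'n'
  7. substitute 'a' -> 'c'  (+1)
  8. substitute 'l' -> 'e'  (+1)
Total edit operations: 5
Edit distance = 5


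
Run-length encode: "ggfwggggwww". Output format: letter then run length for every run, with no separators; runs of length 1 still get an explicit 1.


String: "ggfwggggwww"
Scanning for consecutive runs:
  'g' x 2
  'f' x 1
  'w' x 1
  'g' x 4
  'w' x 3
RLE = "g2f1w1g4w3"


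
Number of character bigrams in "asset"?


Word: "asset" (length 5)
Number of 2-grams = length - 2 + 1 = 5 - 2 + 1
= 4


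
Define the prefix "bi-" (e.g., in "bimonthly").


Prefix: bi-
Example: bimonthly (bi- + monthly)
Meaning = two


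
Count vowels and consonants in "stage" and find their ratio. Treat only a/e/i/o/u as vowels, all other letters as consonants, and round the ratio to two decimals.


Word: "stage"
Vowels (a,e,i,o,u): 2
Consonants: 3
Ratio = 2/3
= 0.67


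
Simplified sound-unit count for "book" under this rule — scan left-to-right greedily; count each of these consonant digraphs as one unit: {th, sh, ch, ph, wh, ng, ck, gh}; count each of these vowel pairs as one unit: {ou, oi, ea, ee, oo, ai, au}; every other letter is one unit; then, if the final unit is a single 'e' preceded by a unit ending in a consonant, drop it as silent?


Word: "book" (4 letters)
Left-to-right scan:
  1. 'b' (letter)
  2. 'oo' (vowel-pair)
  3. 'k' (letter)
Units from scan: 3
Sound units = 3 units


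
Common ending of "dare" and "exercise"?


Word 1: "dare"
Word 2: "exercise"
Comparing from end:
  Pos -1: 'e' == 'e'
  Pos -2: 'r' != 's' (stop)
LCS = "e" (length 1)


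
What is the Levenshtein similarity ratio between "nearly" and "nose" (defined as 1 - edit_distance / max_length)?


Word 1: "nearly" (length 6)
Word 2: "nose" (length 4)
One optimal edit sequence:
  1. keep 'n'
  2. delete 'e'  (+1)
  3. delete 'a'  (+1)
  4. substitute 'r' -> 'o'  (+1)
  5. substitute 'l' -> 's'  (+1)
  6. substitute 'y' -> 'e'  (+1)
Edit distance = 5
Max length = max(6, 4) = 6
Similarity = 1 - 5/6
= 0.1667


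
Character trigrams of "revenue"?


Word: "revenue" (length 7)
Number of trigrams = 7 - 3 + 1 = 5
  Position 0: "rev"
  Position 1: "eve"
  Position 2: "ven"
  Position 3: "enu"
  Position 4: "nue"
Trigrams = "rev", "eve", "ven", "enu", "nue"


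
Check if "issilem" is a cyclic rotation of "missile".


Word: "missile", Candidate: "issilem"
Method: check if candidate is substring of word+word
"missilemissile" contains "issilem"? Yes
Is rotation = Yes


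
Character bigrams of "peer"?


Word: "peer" (length 4)
Number of bigrams = 4 - 2 + 1 = 3
  Position 0: "pe"
  Position 1: "ee"
  Position 2: "er"
Bigrams = "pe", "ee", "er"


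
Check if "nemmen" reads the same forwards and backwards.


Word: "nemmen"
Reversed: "nemmen"
Forward == Backward? nemmen == nemmen
Palindrome = Yes


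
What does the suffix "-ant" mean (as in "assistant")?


Suffix: -ant
As in: assistant -> assist + -ant
Meaning = one who / that which


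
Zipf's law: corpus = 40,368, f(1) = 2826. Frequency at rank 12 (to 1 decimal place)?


Zipf's law: f(r) = f(1) / r
f(1) = 2826
f(12) = 2826 / 12
= 235.5 occurrences


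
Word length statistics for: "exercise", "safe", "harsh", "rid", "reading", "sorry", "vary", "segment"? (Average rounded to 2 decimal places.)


Lengths: "exercise"=8, "safe"=4, "harsh"=5, "rid"=3, "reading"=7, "sorry"=5, "vary"=4, "segment"=7
Sum = 43, Count = 8
Average = 43/8 = 5.38
= avg=5.38, min=3, max=8


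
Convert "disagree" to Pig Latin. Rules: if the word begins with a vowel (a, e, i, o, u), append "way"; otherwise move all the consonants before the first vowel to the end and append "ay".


Word: "disagree"
Starts with consonant(s) → move to end, add 'ay'
Consonant cluster: "d"
Pig Latin = "isagreeday"


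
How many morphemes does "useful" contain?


Word: "useful"
Morphemes: use | -ful
Each morpheme carries meaning
= 2 morphemes


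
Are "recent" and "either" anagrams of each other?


Word 1: "recent" → sorted: ceenrt
Word 2: "either" → sorted: eehirt
Same letters? ceenrt != eehirt
Anagram = No


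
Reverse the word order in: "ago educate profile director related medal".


Original: "ago educate profile director related medal"
Words (1..n): ago | educate | profile | director | related | medal
Reversed (n..1): medal | related | director | profile | educate | ago
Result = "medal related director profile educate ago"


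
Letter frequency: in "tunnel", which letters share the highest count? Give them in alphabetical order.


Word: "tunnel"
Letter counts:
  'e': 1
  'l': 1
  'n': 2
  't': 1
  'u': 1
Maximum count = 2
Most frequent = 'n' (2 times each)


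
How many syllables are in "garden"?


Word: "garden"
Syllable breakdown: gar / den
Counting: 2 parts
= 2 syllables


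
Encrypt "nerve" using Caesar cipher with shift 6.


Word: "nerve"
Shift: 6
Each letter → (letter + shift) mod 26:
  'n' (13) + 6 = 19 → 't'
  'e' (4) + 6 = 10 → 'k'
  'r' (17) + 6 = 23 → 'x'
  'v' (21) + 6 = 1 → 'b'
  'e' (4) + 6 = 10 → 'k'
Result = "tkxbk"


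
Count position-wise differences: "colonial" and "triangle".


Comparing character by character (same length = 8):
  Pos 0: 'c' vs 't' !=
  Pos 1: 'o' vs 'r' !=
  Pos 2: 'l' vs 'i' !=
  Pos 3: 'o' vs 'a' !=
  Pos 4: 'n' vs 'n' =
  Pos 5: 'i' vs 'g' !=
  Pos 6: 'a' vs 'l' !=
  Pos 7: 'l' vs 'e' !=
Hamming distance = 7


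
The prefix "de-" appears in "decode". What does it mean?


Prefix: de-
Example: decode (de- + code)
Meaning = remove / reverse


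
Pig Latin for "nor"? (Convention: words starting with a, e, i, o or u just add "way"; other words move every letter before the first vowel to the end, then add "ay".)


Word: "nor"
Starts with consonant(s) → move to end, add 'ay'
Consonant cluster: "n"
Pig Latin = "ornay"


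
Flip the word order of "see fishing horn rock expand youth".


Original: "see fishing horn rock expand youth"
Words (1..n): see | fishing | horn | rock | expand | youth
Reversed (n..1): youth | expand | rock | horn | fishing | see
Result = "youth expand rock horn fishing see"


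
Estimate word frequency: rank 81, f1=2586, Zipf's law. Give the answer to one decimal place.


Zipf's law: f(r) = f(1) / r
f(1) = 2586
f(81) = 2586 / 81
= 31.9 occurrences


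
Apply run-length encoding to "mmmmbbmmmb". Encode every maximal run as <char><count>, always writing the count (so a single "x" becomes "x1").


String: "mmmmbbmmmb"
Scanning for consecutive runs:
  'm' x 4
  'b' x 2
  'm' x 3
  'b' x 1
RLE = "m4b2m3b1"


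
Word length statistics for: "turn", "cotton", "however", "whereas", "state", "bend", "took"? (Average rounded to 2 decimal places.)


Lengths: "turn"=4, "cotton"=6, "however"=7, "whereas"=7, "state"=5, "bend"=4, "took"=4
Sum = 37, Count = 7
Average = 37/7 = 5.29
= avg=5.29, min=4, max=7


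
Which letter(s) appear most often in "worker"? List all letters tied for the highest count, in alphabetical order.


Word: "worker"
Letter counts:
  'e': 1
  'k': 1
  'o': 1
  'r': 2
  'w': 1
Maximum count = 2
Most frequent = 'r' (2 times each)


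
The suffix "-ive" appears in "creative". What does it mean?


Suffix: -ive
Example: creative (create + -ive, with a spelling change)
Meaning = tending to


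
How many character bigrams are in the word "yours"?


Word: "yours" (length 5)
Number of 2-grams = length - 2 + 1 = 5 - 2 + 1
= 4


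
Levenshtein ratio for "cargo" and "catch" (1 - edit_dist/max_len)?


Word 1: "cargo" (length 5)
Word 2: "catch" (length 5)
One optimal edit sequence:
  1. keep 'c'
  2. keep 'a'
  3. substitute 'r' -> 't'  (+1)
  4. substitute 'g' -> 'c'  (+1)
  5. substitute 'o' -> 'h'  (+1)
Edit distance = 3
Max length = max(5, 5) = 5
Similarity = 1 - 3/5
= 0.4000


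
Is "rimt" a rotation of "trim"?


Word: "trim", Candidate: "rimt"
Method: check if candidate is substring of word+word
"trimtrim" contains "rimt"? Yes
Is rotation = Yes


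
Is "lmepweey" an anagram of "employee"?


Word 1: "employee" → sorted: eeelmopy
Word 2: "lmepweey" → sorted: eeelmpwy
Same letters? eeelmopy != eeelmpwy
Anagram = No


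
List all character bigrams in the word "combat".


Word: "combat" (length 6)
Number of bigrams = 6 - 2 + 1 = 5
  Position 0: "co"
  Position 1: "om"
  Position 2: "mb"
  Position 3: "ba"
  Position 4: "at"
Bigrams = "co", "om", "mb", "ba", "at"


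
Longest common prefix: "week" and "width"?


Word 1: "week"
Word 2: "width"
Comparing from start:
  Pos 0: 'w' == 'w'
  Pos 1: 'e' != 'i' (stop)
LCP = "w" (length 1)


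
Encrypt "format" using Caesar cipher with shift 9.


Word: "format"
Shift: 9
Each letter → (letter + shift) mod 26:
  'f' (5) + 9 = 14 → 'o'
  'o' (14) + 9 = 23 → 'x'
  'r' (17) + 9 = 0 → 'a'
  'm' (12) + 9 = 21 → 'v'
  'a' (0) + 9 = 9 → 'j'
  't' (19) + 9 = 2 → 'c'
Result = "oxavjc"


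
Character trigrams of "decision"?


Word: "decision" (length 8)
Number of trigrams = 8 - 3 + 1 = 6
  Position 0: "dec"
  Position 1: "eci"
  Position 2: "cis"
  Position 3: "isi"
  Position 4: "sio"
  Position 5: "ion"
Trigrams = "dec", "eci", "cis", "isi", "sio", "ion"


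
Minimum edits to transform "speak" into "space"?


Word 1: "speak" (length 5)
Word 2: "space" (length 5)
One optimal edit sequence (insert/delete/substitute each cost 1):
  1. keep 's'
  2. keep 'p'
  3. substitute 'e' -> 'a'  (+1)
  4. substitute 'a' -> 'c'  (+1)
  5. substitute 'k' -> 'e'  (+1)
Total edit operations: 3
Edit distance = 3


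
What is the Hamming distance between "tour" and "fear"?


Comparing character by character (same length = 4):
  Pos 0: 't' vs 'f' !=
  Pos 1: 'o' vs 'e' !=
  Pos 2: 'u' vs 'a' !=
  Pos 3: 'r' vs 'r' =
Hamming distance = 3


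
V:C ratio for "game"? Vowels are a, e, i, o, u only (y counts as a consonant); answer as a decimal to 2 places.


Word: "game"
Vowels (a,e,i,o,u): 2
Consonants: 2
Ratio = 2/2
= 1.00


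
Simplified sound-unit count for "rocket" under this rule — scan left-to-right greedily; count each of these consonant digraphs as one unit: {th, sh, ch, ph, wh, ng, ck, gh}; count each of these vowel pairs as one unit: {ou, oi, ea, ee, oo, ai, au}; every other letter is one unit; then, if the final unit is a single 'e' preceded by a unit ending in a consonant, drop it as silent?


Word: "rocket" (6 letters)
Left-to-right scan:
  (1) 'r' (letter)
  (2) 'o' (letter)
  (3) 'ck' (digraph)
  (4) 'e' (letter)
  (5) 't' (letter)
Units from scan: 5
Sound units = 5 units


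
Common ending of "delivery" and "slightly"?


Word 1: "delivery"
Word 2: "slightly"
Comparing from end:
  Pos -1: 'y' == 'y'
  Pos -2: 'r' != 'l' (stop)
LCS = "y" (length 1)


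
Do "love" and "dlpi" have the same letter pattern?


Pattern of "love": [0, 1, 2, 3]
Pattern of "dlpi": [0, 1, 2, 3]
Patterns match
Same pattern = Yes


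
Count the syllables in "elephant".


Word: "elephant"
Syllable breakdown: el-e-phant
Counting: 3 parts
= 3 syllables


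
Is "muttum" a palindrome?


Word: "muttum"
Reversed: "muttum"
Forward == Backward? muttum == muttum
Palindrome = Yes


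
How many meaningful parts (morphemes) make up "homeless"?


Word: "homeless"
Morphemes: home + -less
Each morpheme carries meaning
= 2 morphemes


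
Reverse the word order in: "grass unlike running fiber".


Original: "grass unlike running fiber"
Words (1..n): grass | unlike | running | fiber
Reversed (n..1): fiber | running | unlike | grass
Result = "fiber running unlike grass"


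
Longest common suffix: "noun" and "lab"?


Word 1: "noun"
Word 2: "lab"
Comparing from end:
  Pos -1: 'n' != 'b' (stop)
LCS = "" (length 0)


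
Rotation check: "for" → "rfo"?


Word: "for", Candidate: "rfo"
Method: check if candidate is substring of word+word
"forfor" contains "rfo"? Yes
Is rotation = Yes


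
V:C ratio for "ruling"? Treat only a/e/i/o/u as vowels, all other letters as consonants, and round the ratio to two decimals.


Word: "ruling"
Vowels (a,e,i,o,u): 2
Consonants: 4
Ratio = 2/4
= 0.50


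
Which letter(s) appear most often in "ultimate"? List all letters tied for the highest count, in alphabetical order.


Word: "ultimate"
Letter counts:
  'a': 1
  'e': 1
  'i': 1
  'l': 1
  'm': 1
  't': 2
  'u': 1
Maximum count = 2
Most frequent = 't' (2 times each)


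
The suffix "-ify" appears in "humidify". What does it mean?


Suffix: -ify
Example: humidify (humid + -ify)
Meaning = to make


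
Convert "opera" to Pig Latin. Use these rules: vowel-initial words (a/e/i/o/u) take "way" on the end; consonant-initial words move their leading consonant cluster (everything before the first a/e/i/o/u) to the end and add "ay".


Word: "opera"
Starts with vowel → add 'way'
Pig Latin = "operaway"


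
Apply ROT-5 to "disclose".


Word: "disclose"
Shift: 5
Each letter → (letter + shift) mod 26:
  'd' (3) + 5 = 8 → 'i'
  'i' (8) + 5 = 13 → 'n'
  's' (18) + 5 = 23 → 'x'
  'c' (2) + 5 = 7 → 'h'
  'l' (11) + 5 = 16 → 'q'
  'o' (14) + 5 = 19 → 't'
  's' (18) + 5 = 23 → 'x'
  'e' (4) + 5 = 9 → 'j'
Result = "inxhqtxj"


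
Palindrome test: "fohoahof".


Word: "fohoahof"
Reversed: "fohaohof"
Forward == Backward? fohoahof != fohaohof
Palindrome = No


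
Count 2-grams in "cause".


Word: "cause" (length 5)
Number of 2-grams = length - 2 + 1 = 5 - 2 + 1
= 4


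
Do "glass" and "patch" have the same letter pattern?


Pattern of "glass": [0, 1, 2, 3, 3]
Pattern of "patch": [0, 1, 2, 3, 4]
Patterns do not match
Same pattern = No


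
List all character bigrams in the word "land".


Word: "land" (length 4)
Number of bigrams = 4 - 2 + 1 = 3
  Position 0: "la"
  Position 1: "an"
  Position 2: "nd"
Bigrams = "la", "an", "nd"


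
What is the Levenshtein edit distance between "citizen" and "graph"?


Word 1: "citizen" (length 7)
Word 2: "graph" (length 5)
One optimal edit sequence (insert/delete/substitute each cost 1):
  1. delete 'c'  (+1)
  2. delete 'i'  (+1)
  3. substitute 't' -> 'g'  (+1)
  4. substitute 'i' -> 'r'  (+1)
  5. substitute 'z' -> 'a'  (+1)
  6. substitute 'e' -> 'p'  (+1)
  7. substitute 'n' -> 'h'  (+1)
Total edit operations: 7
Edit distance = 7


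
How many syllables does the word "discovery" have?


Word: "discovery"
Syllable breakdown: dis / cov / er / y
Counting: 4 parts
= 4 syllables


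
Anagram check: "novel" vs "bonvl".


Word 1: "novel" → sorted: elnov
Word 2: "bonvl" → sorted: blnov
Same letters? elnov != blnov
Anagram = No


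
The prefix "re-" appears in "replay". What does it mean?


Prefix: re-
Example: replay = re- + play
Meaning = again


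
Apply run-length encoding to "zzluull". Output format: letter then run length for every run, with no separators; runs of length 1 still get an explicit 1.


String: "zzluull"
Scanning for consecutive runs:
  'z' x 2
  'l' x 1
  'u' x 2
  'l' x 2
RLE = "z2l1u2l2"


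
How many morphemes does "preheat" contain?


Word: "preheat"
Morphemes: pre- / heat
Each morpheme carries meaning
= 2 morphemes


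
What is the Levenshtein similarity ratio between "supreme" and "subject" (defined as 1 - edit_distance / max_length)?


Word 1: "supreme" (length 7)
Word 2: "subject" (length 7)
One optimal edit sequence:
  1. keep 's'
  2. keep 'u'
  3. substitute 'p' -> 'b'  (+1)
  4. substitute 'r' -> 'j'  (+1)
  5. keep 'e'
  6. substitute 'm' -> 'c'  (+1)
  7. substitute 'e' -> 't'  (+1)
Edit distance = 4
Max length = max(7, 7) = 7
Similarity = 1 - 4/7
= 0.4286


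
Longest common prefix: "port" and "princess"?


Word 1: "port"
Word 2: "princess"
Comparing from start:
  Pos 0: 'p' == 'p'
  Pos 1: 'o' != 'r' (stop)
LCP = "p" (length 1)


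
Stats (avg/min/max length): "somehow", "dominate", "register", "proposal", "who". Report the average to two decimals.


Lengths: "somehow"=7, "dominate"=8, "register"=8, "proposal"=8, "who"=3
Sum = 34, Count = 5
Average = 34/5 = 6.80
= avg=6.80, min=3, max=8


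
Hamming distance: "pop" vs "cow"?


Comparing character by character (same length = 3):
  Pos 0: 'p' vs 'c' !=
  Pos 1: 'o' vs 'o' =
  Pos 2: 'p' vs 'w' !=
Hamming distance = 2


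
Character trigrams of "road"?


Word: "road" (length 4)
Number of trigrams = 4 - 3 + 1 = 2
  Position 0: "roa"
  Position 1: "oad"
Trigrams = "roa", "oad"


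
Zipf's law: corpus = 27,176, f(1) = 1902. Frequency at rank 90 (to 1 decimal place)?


Zipf's law: f(r) = f(1) / r
f(1) = 1902
f(90) = 1902 / 90
= 21.1 occurrences


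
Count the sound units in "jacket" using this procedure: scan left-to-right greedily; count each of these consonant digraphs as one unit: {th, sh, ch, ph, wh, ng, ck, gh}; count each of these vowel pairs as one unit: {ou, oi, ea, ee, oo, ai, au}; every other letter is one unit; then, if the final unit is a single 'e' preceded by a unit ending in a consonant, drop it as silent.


Word: "jacket" (6 letters)
Left-to-right scan:
  (1) 'j' (letter)
  (2) 'a' (letter)
  (3) 'ck' (digraph)
  (4) 'e' (letter)
  (5) 't' (letter)
Units from scan: 5
Sound units = 5 units


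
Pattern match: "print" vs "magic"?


Pattern of "print": [0, 1, 2, 3, 4]
Pattern of "magic": [0, 1, 2, 3, 4]
Patterns match
Same pattern = Yes


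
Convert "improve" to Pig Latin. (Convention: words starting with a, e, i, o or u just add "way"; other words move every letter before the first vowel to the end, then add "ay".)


Word: "improve"
Starts with vowel → add 'way'
Pig Latin = "improveway"


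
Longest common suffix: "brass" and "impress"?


Word 1: "brass"
Word 2: "impress"
Comparing from end:
  Pos -1: 's' == 's'
  Pos -2: 's' == 's'
  Pos -3: 'a' != 'e' (stop)
LCS = "ss" (length 2)


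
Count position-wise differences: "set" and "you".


Comparing character by character (same length = 3):
  Pos 0: 's' vs 'y' !=
  Pos 1: 'e' vs 'o' !=
  Pos 2: 't' vs 'u' !=
Hamming distance = 3


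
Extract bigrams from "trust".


Word: "trust" (length 5)
Number of bigrams = 5 - 2 + 1 = 4
  Position 0: "tr"
  Position 1: "ru"
  Position 2: "us"
  Position 3: "st"
Bigrams = "tr", "ru", "us", "st"


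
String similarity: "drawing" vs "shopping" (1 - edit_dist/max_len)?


Word 1: "drawing" (length 7)
Word 2: "shopping" (length 8)
One optimal edit sequence:
  1. insert 's'  (+1)
  2. substitute 'd' -> 'h'  (+1)
  3. substitute 'r' -> 'o'  (+1)
  4. substitute 'a' -> 'p'  (+1)
  5. substitute 'w' -> 'p'  (+1)
  6. keep 'i'
  7. keep 'n'
  8. keep 'g'
Edit distance = 5
Max length = max(7, 8) = 8
Similarity = 1 - 5/8
= 0.3750


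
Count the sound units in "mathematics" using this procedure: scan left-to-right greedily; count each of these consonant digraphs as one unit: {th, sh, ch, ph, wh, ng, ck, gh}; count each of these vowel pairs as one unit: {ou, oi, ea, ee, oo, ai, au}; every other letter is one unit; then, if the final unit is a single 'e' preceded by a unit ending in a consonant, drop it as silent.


Word: "mathematics" (11 letters)
Left-to-right scan:
  [1] 'm' (letter)
  [2] 'a' (letter)
  [3] 'th' (digraph)
  [4] 'e' (letter)
  [5] 'm' (letter)
  [6] 'a' (letter)
  [7] 't' (letter)
  [8] 'i' (letter)
  [9] 'c' (letter)
  [10] 's' (letter)
Units from scan: 10
Sound units = 10 units


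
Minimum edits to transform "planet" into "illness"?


Word 1: "planet" (length 6)
Word 2: "illness" (length 7)
One optimal edit sequence (insert/delete/substitute each cost 1):
  1. substitute 'p' -> 'i'  (+1)
  2. keep 'l'
  3. substitute 'a' -> 'l'  (+1)
  4. keep 'n'
  5. keep 'e'
  6. insert 's'  (+1)
  7. substitute 't' -> 's'  (+1)
Total edit operations: 4
Edit distance = 4


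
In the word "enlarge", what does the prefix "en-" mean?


Prefix: en-
As in: enlarge -> en- + large
Meaning = cause to / put into


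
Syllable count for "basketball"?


Word: "basketball"
Syllable breakdown: bas · ket · ball
Counting: 3 parts
= 3 syllables


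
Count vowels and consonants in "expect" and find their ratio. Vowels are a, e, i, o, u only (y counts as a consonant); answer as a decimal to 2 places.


Word: "expect"
Vowels (a,e,i,o,u): 2
Consonants: 4
Ratio = 2/4
= 0.50


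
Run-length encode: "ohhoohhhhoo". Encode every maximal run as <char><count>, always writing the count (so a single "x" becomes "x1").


String: "ohhoohhhhoo"
Scanning for consecutive runs:
  'o' x 1
  'h' x 2
  'o' x 2
  'h' x 4
  'o' x 2
RLE = "o1h2o2h4o2"


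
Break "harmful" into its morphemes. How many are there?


Word: "harmful"
Morphemes: harm | -ful
Each morpheme carries meaning
= 2 morphemes


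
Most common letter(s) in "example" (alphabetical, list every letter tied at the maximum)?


Word: "example"
Letter counts:
  'a': 1
  'e': 2
  'l': 1
  'm': 1
  'p': 1
  'x': 1
Maximum count = 2
Most frequent = 'e' (2 times each)


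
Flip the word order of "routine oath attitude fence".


Original: "routine oath attitude fence"
Words (1..n): routine | oath | attitude | fence
Reversed (n..1): fence | attitude | oath | routine
Result = "fence attitude oath routine"


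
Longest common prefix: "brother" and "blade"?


Word 1: "brother"
Word 2: "blade"
Comparing from start:
  Pos 0: 'b' == 'b'
  Pos 1: 'r' != 'l' (stop)
LCP = "b" (length 1)


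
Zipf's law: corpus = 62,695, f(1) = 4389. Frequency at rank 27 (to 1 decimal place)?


Zipf's law: f(r) = f(1) / r
f(1) = 4389
f(27) = 4389 / 27
= 162.6 occurrences


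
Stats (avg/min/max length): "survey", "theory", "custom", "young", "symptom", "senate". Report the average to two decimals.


Lengths: "survey"=6, "theory"=6, "custom"=6, "young"=5, "symptom"=7, "senate"=6
Sum = 36, Count = 6
Average = 36/6 = 6.00
= avg=6.00, min=5, max=7
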